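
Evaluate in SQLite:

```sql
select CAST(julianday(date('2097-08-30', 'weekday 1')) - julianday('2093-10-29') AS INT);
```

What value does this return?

`weekday 1` advances to the next Monday; 2097-08-30 is a Friday, so it moves forward to 2097-09-02.
2 days remain in October 2093 after the 29th (31 − 29).
Full months from November 2093 through August 2097 contribute their day counts.
Then 2 days into September 2097.
Total: 2 + 30 + 31 + 31 + 28 + 31 + 30 + 31 + 30 + 31 + 31 + 30 + 31 + 30 + 31 + 31 + 28 + 31 + 30 + 31 + 30 + 31 + 31 + 30 + 31 + 30 + 31 + 31 + 29 + 31 + 30 + 31 + 30 + 31 + 31 + 30 + 31 + 30 + 31 + 31 + 28 + 31 + 30 + 31 + 30 + 31 + 31 + 2 = 1404.

1404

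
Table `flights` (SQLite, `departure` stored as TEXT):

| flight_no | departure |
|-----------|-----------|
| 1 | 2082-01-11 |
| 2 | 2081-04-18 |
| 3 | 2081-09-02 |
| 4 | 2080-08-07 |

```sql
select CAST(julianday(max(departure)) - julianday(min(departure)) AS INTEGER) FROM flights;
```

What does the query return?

522

MIN = 2080-08-07, MAX = 2082-01-11.
24 days remain in August 2080 after the 7th (31 − 7).
Full months from September 2080 through December 2081 contribute their day counts.
Then 11 days into January 2082.
Total: 24 + 30 + 31 + 30 + 31 + 31 + 28 + 31 + 30 + 31 + 30 + 31 + 31 + 30 + 31 + 30 + 31 + 11 = 522.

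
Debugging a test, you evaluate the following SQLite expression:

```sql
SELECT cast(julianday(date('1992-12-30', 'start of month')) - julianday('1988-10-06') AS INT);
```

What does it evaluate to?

1517

`start of month` rewinds 1992-12-30 to 1992-12-01.
25 days remain in October 1988 after the 6th (31 − 6).
Full months from November 1988 through November 1992 contribute their day counts.
Then 1 day into December 1992.
Total: 25 + 30 + 31 + 31 + 28 + 31 + 30 + 31 + 30 + 31 + 31 + 30 + 31 + 30 + 31 + 31 + 28 + 31 + 30 + 31 + 30 + 31 + 31 + 30 + 31 + 30 + 31 + 31 + 28 + 31 + 30 + 31 + 30 + 31 + 31 + 30 + 31 + 30 + 31 + 31 + 29 + 31 + 30 + 31 + 30 + 31 + 31 + 30 + 31 + 30 + 1 = 1517.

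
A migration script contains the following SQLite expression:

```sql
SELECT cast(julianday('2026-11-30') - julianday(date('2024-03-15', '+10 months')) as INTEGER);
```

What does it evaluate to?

684

Adding +10 months to 2024-03-15 gives 2025-01-15.
16 days remain in January 2025 after the 15th (31 − 15).
Full months from February 2025 through October 2026 contribute their day counts.
Then 30 days into November 2026.
Total: 16 + 28 + 31 + 30 + 31 + 30 + 31 + 31 + 30 + 31 + 30 + 31 + 31 + 28 + 31 + 30 + 31 + 30 + 31 + 31 + 30 + 31 + 30 = 684.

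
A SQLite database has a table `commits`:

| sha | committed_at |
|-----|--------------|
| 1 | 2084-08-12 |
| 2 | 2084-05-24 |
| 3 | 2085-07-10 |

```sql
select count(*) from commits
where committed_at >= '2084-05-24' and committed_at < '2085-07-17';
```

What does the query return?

3

Rows in [2084-05-24, 2085-07-17): 2084-08-12, 2084-05-24, 2085-07-10 → 3 rows.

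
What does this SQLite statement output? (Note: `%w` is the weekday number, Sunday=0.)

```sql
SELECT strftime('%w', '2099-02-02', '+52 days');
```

First apply '+52 days': 2099-02-02 → 2099-03-26.
2099-03-26 is a Thursday; with Sunday=0 that is 4.

4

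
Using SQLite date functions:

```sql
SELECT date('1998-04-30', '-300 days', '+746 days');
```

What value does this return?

Applying '-300 days' to 1998-04-30: counting 300 days back gives 1997-07-04.
Applying '+746 days' to 1997-07-04: counting 746 days forward gives 1999-07-20.

1999-07-20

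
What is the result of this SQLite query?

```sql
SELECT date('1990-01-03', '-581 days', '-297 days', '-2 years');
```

Applying '-581 days' to 1990-01-03: counting 581 days back gives 1988-06-01.
Applying '-297 days' to 1988-06-01: counting 297 days back gives 1987-08-09.
Adding -2 years to 1987-08-09 gives 1985-08-09.

1985-08-09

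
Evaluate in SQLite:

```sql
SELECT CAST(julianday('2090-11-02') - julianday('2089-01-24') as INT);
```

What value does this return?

7 days remain in January 2089 after the 24th (31 − 24).
Full months from February 2089 through October 2090 contribute their day counts.
Then 2 days into November 2090.
Total: 7 + 28 + 31 + 30 + 31 + 30 + 31 + 31 + 30 + 31 + 30 + 31 + 31 + 28 + 31 + 30 + 31 + 30 + 31 + 31 + 30 + 31 + 2 = 647.

647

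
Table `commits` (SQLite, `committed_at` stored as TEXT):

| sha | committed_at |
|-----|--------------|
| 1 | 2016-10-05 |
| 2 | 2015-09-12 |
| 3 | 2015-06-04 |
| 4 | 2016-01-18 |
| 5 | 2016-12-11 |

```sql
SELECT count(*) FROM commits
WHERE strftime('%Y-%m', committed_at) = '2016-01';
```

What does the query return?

Rows with year-month 2016-01: 2016-01-18 → 1.

1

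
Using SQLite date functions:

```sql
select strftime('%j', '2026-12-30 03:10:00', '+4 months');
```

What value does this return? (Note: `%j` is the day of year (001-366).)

120

First apply '+4 months': 2026-12-30 03:10:00 → 2027-04-30 03:10:00.
Day-of-year for 2027-04-30: days since 2027-01-01 inclusive = 120, zero-padded to 120.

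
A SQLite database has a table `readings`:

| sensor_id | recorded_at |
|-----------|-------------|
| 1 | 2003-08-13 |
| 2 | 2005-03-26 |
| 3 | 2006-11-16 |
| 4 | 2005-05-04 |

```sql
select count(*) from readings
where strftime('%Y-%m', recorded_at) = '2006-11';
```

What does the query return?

1

Rows with year-month 2006-11: 2006-11-16 → 1.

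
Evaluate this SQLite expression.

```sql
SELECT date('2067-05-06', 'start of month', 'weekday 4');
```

`start of month` rewinds 2067-05-06 to 2067-05-01.
`weekday 4` advances to the next Thursday; 2067-05-01 is a Sunday, so it moves forward to 2067-05-05.

2067-05-05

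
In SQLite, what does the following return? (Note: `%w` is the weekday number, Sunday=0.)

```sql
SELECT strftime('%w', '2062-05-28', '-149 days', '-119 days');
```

First apply '-149 days', '-119 days': 2062-05-28 → 2061-09-02.
2061-09-02 is a Friday; with Sunday=0 that is 5.

5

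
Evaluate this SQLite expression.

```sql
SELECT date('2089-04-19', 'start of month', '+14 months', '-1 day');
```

`start of month` rewinds 2089-04-19 to 2089-04-01.
Adding +14 months to 2089-04-01 gives 2090-06-01.
Going back 1 day from 2090-06-01 reaches 2090-05-31 (last day of May, 31 days).

2090-05-31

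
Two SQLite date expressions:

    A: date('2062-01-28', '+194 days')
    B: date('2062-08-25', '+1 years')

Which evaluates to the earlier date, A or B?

A

A = 2062-08-10.
B = 2063-08-25.
A is earlier.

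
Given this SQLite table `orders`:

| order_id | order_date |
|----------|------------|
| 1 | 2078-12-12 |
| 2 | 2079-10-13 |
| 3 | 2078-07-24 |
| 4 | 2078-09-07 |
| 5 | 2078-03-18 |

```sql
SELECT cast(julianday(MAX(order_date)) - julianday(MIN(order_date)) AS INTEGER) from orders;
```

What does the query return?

MIN = 2078-03-18, MAX = 2079-10-13.
13 days remain in March 2078 after the 18th (31 − 18).
Full months from April 2078 through September 2079 contribute their day counts.
Then 13 days into October 2079.
Total: 13 + 30 + 31 + 30 + 31 + 31 + 30 + 31 + 30 + 31 + 31 + 28 + 31 + 30 + 31 + 30 + 31 + 31 + 30 + 13 = 574.

574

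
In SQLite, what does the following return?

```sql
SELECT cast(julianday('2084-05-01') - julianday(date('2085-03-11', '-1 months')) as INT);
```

-286

Adding -1 month to 2085-03-11 gives 2085-02-11.
30 days remain in May 2084 after the 1st (31 − 1).
Full months from June 2084 through January 2085 contribute their day counts.
Then 11 days into February 2085.
Total: 30 + 30 + 31 + 31 + 30 + 31 + 30 + 31 + 31 + 11 = 286.
The subtraction is earlier − later, so the result is −286 → -286.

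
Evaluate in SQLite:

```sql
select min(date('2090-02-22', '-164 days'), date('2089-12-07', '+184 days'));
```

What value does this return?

date('2090-02-22', '-164 days') → 2089-09-11.
date('2089-12-07', '+184 days') → 2090-06-09.
Earlier of the two is 2089-09-11.

2089-09-11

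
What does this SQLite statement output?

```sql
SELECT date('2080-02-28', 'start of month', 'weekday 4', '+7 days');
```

2080-02-08

`start of month` rewinds 2080-02-28 to 2080-02-01.
`weekday 4` advances to the next Thursday; 2080-02-01 is already a Thursday, so it stays at 2080-02-01.
Advancing 7 more days within February lands on 2080-02-08.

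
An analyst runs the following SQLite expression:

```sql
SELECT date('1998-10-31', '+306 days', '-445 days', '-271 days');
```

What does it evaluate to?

1997-09-16

Applying '+306 days' to 1998-10-31: counting 306 days forward gives 1999-09-02.
Applying '-445 days' to 1999-09-02: counting 445 days back gives 1998-06-14.
Applying '-271 days' to 1998-06-14: counting 271 days back gives 1997-09-16.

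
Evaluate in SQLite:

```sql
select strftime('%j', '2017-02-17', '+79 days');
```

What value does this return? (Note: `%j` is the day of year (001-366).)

First apply '+79 days': 2017-02-17 → 2017-05-07.
Day-of-year for 2017-05-07: days since 2017-01-01 inclusive = 127, zero-padded to 127.

127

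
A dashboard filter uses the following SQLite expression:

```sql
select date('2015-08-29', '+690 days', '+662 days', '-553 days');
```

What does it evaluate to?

2017-11-05

Applying '+690 days' to 2015-08-29: counting 690 days forward gives 2017-07-19.
Applying '+662 days' to 2017-07-19: counting 662 days forward gives 2019-05-12.
Applying '-553 days' to 2019-05-12: counting 553 days back gives 2017-11-05.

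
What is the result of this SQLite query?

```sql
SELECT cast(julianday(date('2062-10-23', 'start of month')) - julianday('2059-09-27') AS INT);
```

1100

`start of month` rewinds 2062-10-23 to 2062-10-01.
3 days remain in September 2059 after the 27th (30 − 27).
Full months from October 2059 through September 2062 contribute their day counts.
Then 1 day into October 2062.
Total: 3 + 31 + 30 + 31 + 31 + 29 + 31 + 30 + 31 + 30 + 31 + 31 + 30 + 31 + 30 + 31 + 31 + 28 + 31 + 30 + 31 + 30 + 31 + 31 + 30 + 31 + 30 + 31 + 31 + 28 + 31 + 30 + 31 + 30 + 31 + 31 + 30 + 1 = 1100.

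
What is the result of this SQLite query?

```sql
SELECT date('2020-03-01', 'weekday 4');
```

2020-03-05

`weekday 4` advances to the next Thursday; 2020-03-01 is a Sunday, so it moves forward to 2020-03-05.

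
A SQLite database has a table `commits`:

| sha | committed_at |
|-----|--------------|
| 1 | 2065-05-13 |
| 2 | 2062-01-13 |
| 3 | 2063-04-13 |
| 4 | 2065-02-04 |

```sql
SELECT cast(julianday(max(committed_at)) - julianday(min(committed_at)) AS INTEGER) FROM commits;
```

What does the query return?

MIN = 2062-01-13, MAX = 2065-05-13.
18 days remain in January 2062 after the 13th (31 − 13).
Full months from February 2062 through April 2065 contribute their day counts.
Then 13 days into May 2065.
Total: 18 + 28 + 31 + 30 + 31 + 30 + 31 + 31 + 30 + 31 + 30 + 31 + 31 + 28 + 31 + 30 + 31 + 30 + 31 + 31 + 30 + 31 + 30 + 31 + 31 + 29 + 31 + 30 + 31 + 30 + 31 + 31 + 30 + 31 + 30 + 31 + 31 + 28 + 31 + 30 + 13 = 1216.

1216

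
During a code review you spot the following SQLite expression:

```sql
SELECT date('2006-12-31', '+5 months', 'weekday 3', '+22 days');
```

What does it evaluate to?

Adding +5 months to 2006-12-31 gives 2007-05-31.
`weekday 3` advances to the next Wednesday; 2007-05-31 is a Thursday, so it moves forward to 2007-06-06.
Advancing 22 more days within June lands on 2007-06-28.

2007-06-28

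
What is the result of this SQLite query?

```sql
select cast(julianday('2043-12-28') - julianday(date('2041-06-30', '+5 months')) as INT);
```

758

Adding +5 months to 2041-06-30 gives 2041-11-30.
0 days remain in November 2041 after the 30th (30 − 30).
Full months from December 2041 through November 2043 contribute their day counts.
Then 28 days into December 2043.
Total: 0 + 31 + 31 + 28 + 31 + 30 + 31 + 30 + 31 + 31 + 30 + 31 + 30 + 31 + 31 + 28 + 31 + 30 + 31 + 30 + 31 + 31 + 30 + 31 + 30 + 28 = 758.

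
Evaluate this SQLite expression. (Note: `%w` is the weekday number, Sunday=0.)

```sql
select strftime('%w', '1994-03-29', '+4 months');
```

5

First apply '+4 months': 1994-03-29 → 1994-07-29.
1994-07-29 is a Friday; with Sunday=0 that is 5.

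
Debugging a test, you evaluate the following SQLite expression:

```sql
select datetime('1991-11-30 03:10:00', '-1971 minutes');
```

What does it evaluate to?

1991-11-28 18:19:00

1971 minutes = 32h 51m; -1971 minutes from 1991-11-30 03:10:00 is 1991-11-28 18:19:00 (crosses midnight).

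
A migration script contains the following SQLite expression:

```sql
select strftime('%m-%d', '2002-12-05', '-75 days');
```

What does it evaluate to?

First apply '-75 days': 2002-12-05 → 2002-09-21.
`%m-%d` extracts the month-day: 09-21.

09-21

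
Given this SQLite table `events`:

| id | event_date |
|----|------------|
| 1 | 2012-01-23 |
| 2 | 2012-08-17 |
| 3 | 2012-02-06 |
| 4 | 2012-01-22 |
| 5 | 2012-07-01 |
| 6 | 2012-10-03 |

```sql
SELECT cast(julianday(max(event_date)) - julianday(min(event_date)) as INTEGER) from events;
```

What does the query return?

MIN = 2012-01-22, MAX = 2012-10-03.
9 days remain in January 2012 after the 22nd (31 − 22).
Full months from February 2012 through September 2012 contribute their day counts.
Then 3 days into October 2012.
Total: 9 + 29 + 31 + 30 + 31 + 30 + 31 + 31 + 30 + 3 = 255.

255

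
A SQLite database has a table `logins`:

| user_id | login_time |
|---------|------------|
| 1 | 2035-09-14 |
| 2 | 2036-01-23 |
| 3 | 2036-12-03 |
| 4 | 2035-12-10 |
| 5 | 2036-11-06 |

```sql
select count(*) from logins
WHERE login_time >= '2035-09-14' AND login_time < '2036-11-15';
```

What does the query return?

Rows in [2035-09-14, 2036-11-15): 2035-09-14, 2036-01-23, 2035-12-10, 2036-11-06 → 4 rows.

4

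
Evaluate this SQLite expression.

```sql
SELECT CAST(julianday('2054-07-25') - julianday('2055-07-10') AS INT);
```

-350

6 days remain in July 2054 after the 25th (31 − 25).
Full months from August 2054 through June 2055 contribute their day counts.
Then 10 days into July 2055.
Total: 6 + 31 + 30 + 31 + 30 + 31 + 31 + 28 + 31 + 30 + 31 + 30 + 10 = 350.
The subtraction is earlier − later, so the result is −350 → -350.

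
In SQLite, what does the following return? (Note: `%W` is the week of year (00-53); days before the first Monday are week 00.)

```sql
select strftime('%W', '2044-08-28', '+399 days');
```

First apply '+399 days': 2044-08-28 → 2045-10-01.
2045-10-01 is a Sunday. SQLite's %W counts Mondays since the year started; the result is 39.

39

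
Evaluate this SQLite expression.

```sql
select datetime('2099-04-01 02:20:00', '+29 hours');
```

2099-04-02 07:20:00

+29 hours from 2099-04-01 02:20:00 is 2099-04-02 07:20:00 (crosses midnight).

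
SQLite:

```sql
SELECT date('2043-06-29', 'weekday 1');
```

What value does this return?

2043-06-29

`weekday 1` advances to the next Monday; 2043-06-29 is already a Monday, so it stays at 2043-06-29.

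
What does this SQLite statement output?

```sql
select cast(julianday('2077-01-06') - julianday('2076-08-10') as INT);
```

149

21 days remain in August 2076 after the 10th (31 − 10).
September 2076: 30 days.
October 2076: 31 days.
November 2076: 30 days.
December 2076: 31 days.
Then 6 days into January 2077.
Total: 21 + 30 + 31 + 30 + 31 + 6 = 149.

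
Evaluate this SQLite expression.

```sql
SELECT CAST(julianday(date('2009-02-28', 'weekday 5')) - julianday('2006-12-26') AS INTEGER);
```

`weekday 5` advances to the next Friday; 2009-02-28 is a Saturday, so it moves forward to 2009-03-06.
5 days remain in December 2006 after the 26th (31 − 26).
Full months from January 2007 through February 2009 contribute their day counts.
Then 6 days into March 2009.
Total: 5 + 31 + 28 + 31 + 30 + 31 + 30 + 31 + 31 + 30 + 31 + 30 + 31 + 31 + 29 + 31 + 30 + 31 + 30 + 31 + 31 + 30 + 31 + 30 + 31 + 31 + 28 + 6 = 801.

801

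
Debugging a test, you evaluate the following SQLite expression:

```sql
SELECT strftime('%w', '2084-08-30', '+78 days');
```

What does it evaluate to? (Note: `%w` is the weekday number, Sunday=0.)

4

First apply '+78 days': 2084-08-30 → 2084-11-16.
2084-11-16 is a Thursday; with Sunday=0 that is 4.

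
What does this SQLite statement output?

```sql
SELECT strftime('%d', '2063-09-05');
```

`%d` extracts the 2-digit day of month: 05.

05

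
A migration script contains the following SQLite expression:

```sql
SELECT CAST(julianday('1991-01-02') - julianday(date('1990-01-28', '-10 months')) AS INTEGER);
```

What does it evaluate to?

Adding -10 months to 1990-01-28 gives 1989-03-28.
3 days remain in March 1989 after the 28th (31 − 28).
Full months from April 1989 through December 1990 contribute their day counts.
Then 2 days into January 1991.
Total: 3 + 30 + 31 + 30 + 31 + 31 + 30 + 31 + 30 + 31 + 31 + 28 + 31 + 30 + 31 + 30 + 31 + 31 + 30 + 31 + 30 + 31 + 2 = 645.

645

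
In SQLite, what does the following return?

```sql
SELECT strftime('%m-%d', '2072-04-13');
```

04-13

`%m-%d` extracts the month-day: 04-13.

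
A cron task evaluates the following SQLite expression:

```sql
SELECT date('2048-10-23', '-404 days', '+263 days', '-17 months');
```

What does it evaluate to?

Applying '-404 days' to 2048-10-23: counting 404 days back gives 2047-09-15.
Applying '+263 days' to 2047-09-15: counting 263 days forward gives 2048-06-04.
Adding -17 months to 2048-06-04 gives 2047-01-04.

2047-01-04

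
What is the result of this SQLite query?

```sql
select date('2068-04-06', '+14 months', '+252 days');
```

Adding +14 months to 2068-04-06 gives 2069-06-06.
Applying '+252 days' to 2069-06-06: counting 252 days forward gives 2070-02-13.

2070-02-13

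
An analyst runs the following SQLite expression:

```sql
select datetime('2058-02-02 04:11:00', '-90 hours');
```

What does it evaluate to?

2058-01-29 10:11:00

-90 hours from 2058-02-02 04:11:00 is 2058-01-29 10:11:00 (crosses midnight).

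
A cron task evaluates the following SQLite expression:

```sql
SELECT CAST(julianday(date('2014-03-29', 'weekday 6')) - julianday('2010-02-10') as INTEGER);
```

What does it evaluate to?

`weekday 6` advances to the next Saturday; 2014-03-29 is already a Saturday, so it stays at 2014-03-29.
18 days remain in February 2010 after the 10th (28 − 10).
Full months from March 2010 through February 2014 contribute their day counts.
Then 29 days into March 2014.
Total: 18 + 31 + 30 + 31 + 30 + 31 + 31 + 30 + 31 + 30 + 31 + 31 + 28 + 31 + 30 + 31 + 30 + 31 + 31 + 30 + 31 + 30 + 31 + 31 + 29 + 31 + 30 + 31 + 30 + 31 + 31 + 30 + 31 + 30 + 31 + 31 + 28 + 31 + 30 + 31 + 30 + 31 + 31 + 30 + 31 + 30 + 31 + 31 + 28 + 29 = 1508.

1508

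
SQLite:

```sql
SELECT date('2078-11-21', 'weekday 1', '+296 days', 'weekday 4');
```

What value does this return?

2079-09-14

`weekday 1` advances to the next Monday; 2078-11-21 is already a Monday, so it stays at 2078-11-21.
Applying '+296 days' to 2078-11-21: counting 296 days forward gives 2079-09-13.
`weekday 4` advances to the next Thursday; 2079-09-13 is a Wednesday, so it moves forward to 2079-09-14.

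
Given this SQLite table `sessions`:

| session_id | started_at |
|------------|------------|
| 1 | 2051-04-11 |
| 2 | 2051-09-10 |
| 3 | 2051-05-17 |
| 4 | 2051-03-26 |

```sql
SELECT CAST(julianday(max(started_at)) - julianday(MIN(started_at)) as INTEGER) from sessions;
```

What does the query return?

168

MIN = 2051-03-26, MAX = 2051-09-10.
5 days remain in March 2051 after the 26th (31 − 26).
April 2051: 30 days.
May 2051: 31 days.
June 2051: 30 days.
July 2051: 31 days.
August 2051: 31 days.
Then 10 days into September 2051.
Total: 5 + 30 + 31 + 30 + 31 + 31 + 10 = 168.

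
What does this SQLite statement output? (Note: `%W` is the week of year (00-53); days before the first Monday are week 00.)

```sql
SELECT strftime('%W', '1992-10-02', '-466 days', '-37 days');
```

19

First apply '-466 days', '-37 days': 1992-10-02 → 1991-05-18.
1991-05-18 is a Saturday. SQLite's %W counts Mondays since the year started; the result is 19.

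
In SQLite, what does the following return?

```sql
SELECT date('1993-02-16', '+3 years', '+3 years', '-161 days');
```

1998-09-08

Adding +3 years to 1993-02-16 gives 1996-02-16.
Adding +3 years to 1996-02-16 gives 1999-02-16.
Applying '-161 days' to 1999-02-16: counting 161 days back gives 1998-09-08.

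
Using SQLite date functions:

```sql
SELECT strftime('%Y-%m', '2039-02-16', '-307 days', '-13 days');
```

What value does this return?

2038-04

First apply '-307 days', '-13 days': 2039-02-16 → 2038-04-02.
`%Y-%m` extracts the year-month: 2038-04.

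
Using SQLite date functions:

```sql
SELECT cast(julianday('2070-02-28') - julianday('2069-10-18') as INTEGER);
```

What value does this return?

133

13 days remain in October 2069 after the 18th (31 − 18).
November 2069: 30 days.
December 2069: 31 days.
January 2070: 31 days.
Then 28 days into February 2070.
Total: 13 + 30 + 31 + 31 + 28 = 133.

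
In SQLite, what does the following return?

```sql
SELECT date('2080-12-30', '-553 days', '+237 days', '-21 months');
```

2078-05-18

Applying '-553 days' to 2080-12-30: counting 553 days back gives 2079-06-26.
Applying '+237 days' to 2079-06-26: counting 237 days forward gives 2080-02-18.
Adding -21 months to 2080-02-18 gives 2078-05-18.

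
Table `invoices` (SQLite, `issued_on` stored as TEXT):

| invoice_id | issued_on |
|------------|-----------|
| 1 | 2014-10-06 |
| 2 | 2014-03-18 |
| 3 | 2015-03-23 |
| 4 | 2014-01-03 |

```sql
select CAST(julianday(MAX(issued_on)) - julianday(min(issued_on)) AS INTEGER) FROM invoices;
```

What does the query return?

MIN = 2014-01-03, MAX = 2015-03-23.
28 days remain in January 2014 after the 3rd (31 − 3).
Full months from February 2014 through February 2015 contribute their day counts.
Then 23 days into March 2015.
Total: 28 + 28 + 31 + 30 + 31 + 30 + 31 + 31 + 30 + 31 + 30 + 31 + 31 + 28 + 23 = 444.

444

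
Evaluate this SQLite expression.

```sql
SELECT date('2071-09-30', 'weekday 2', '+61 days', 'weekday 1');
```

2071-12-07

`weekday 2` advances to the next Tuesday; 2071-09-30 is a Wednesday, so it moves forward to 2071-10-06.
Applying '+61 days' to 2071-10-06: counting 61 days forward gives 2071-12-06.
`weekday 1` advances to the next Monday; 2071-12-06 is a Sunday, so it moves forward to 2071-12-07.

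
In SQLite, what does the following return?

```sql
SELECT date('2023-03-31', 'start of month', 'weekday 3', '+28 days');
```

2023-03-29

`start of month` rewinds 2023-03-31 to 2023-03-01.
`weekday 3` advances to the next Wednesday; 2023-03-01 is already a Wednesday, so it stays at 2023-03-01.
Advancing 28 more days within March lands on 2023-03-29.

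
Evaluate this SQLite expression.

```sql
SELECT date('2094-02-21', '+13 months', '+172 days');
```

2095-09-09

Adding +13 months to 2094-02-21 gives 2095-03-21.
Applying '+172 days' to 2095-03-21: counting 172 days forward gives 2095-09-09.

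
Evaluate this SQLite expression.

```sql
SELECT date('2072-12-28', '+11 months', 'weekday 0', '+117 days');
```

Adding +11 months to 2072-12-28 gives 2073-11-28.
`weekday 0` advances to the next Sunday; 2073-11-28 is a Tuesday, so it moves forward to 2073-12-03.
Applying '+117 days' to 2073-12-03: counting 117 days forward gives 2074-03-30.

2074-03-30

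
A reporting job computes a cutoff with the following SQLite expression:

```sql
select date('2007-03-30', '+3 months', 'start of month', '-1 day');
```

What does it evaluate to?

2007-05-31

Adding +3 months to 2007-03-30 gives 2007-06-30.
`start of month` rewinds 2007-06-30 to 2007-06-01.
Going back 1 day from 2007-06-01 reaches 2007-05-31 (last day of May, 31 days).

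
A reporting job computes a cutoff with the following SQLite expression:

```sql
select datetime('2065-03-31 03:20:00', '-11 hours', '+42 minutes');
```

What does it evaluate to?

2065-03-30 17:02:00

-11 hours from 2065-03-31 03:20:00 is 2065-03-30 16:20:00 (crosses midnight).
+42 minutes from 2065-03-30 16:20:00 is 2065-03-30 17:02:00.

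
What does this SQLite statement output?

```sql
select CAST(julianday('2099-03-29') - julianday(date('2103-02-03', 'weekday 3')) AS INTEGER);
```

`weekday 3` advances to the next Wednesday; 2103-02-03 is a Saturday, so it moves forward to 2103-02-07.
2 days remain in March 2099 after the 29th (31 − 29).
Full months from April 2099 through January 2103 contribute their day counts.
Then 7 days into February 2103.
Total: 2 + 30 + 31 + 30 + 31 + 31 + 30 + 31 + 30 + 31 + 31 + 28 + 31 + 30 + 31 + 30 + 31 + 31 + 30 + 31 + 30 + 31 + 31 + 28 + 31 + 30 + 31 + 30 + 31 + 31 + 30 + 31 + 30 + 31 + 31 + 28 + 31 + 30 + 31 + 30 + 31 + 31 + 30 + 31 + 30 + 31 + 31 + 7 = 1410.
The subtraction is earlier − later, so the result is −1410 → -1410.

-1410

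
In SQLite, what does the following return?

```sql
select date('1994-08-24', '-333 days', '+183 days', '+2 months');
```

Applying '-333 days' to 1994-08-24: counting 333 days back gives 1993-09-25.
Applying '+183 days' to 1993-09-25: counting 183 days forward gives 1994-03-27.
Adding +2 months to 1994-03-27 gives 1994-05-27.

1994-05-27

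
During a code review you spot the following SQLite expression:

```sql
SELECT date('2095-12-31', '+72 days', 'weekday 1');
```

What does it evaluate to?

2096-03-12

Applying '+72 days' to 2095-12-31: counting 72 days forward gives 2096-03-12.
`weekday 1` advances to the next Monday; 2096-03-12 is already a Monday, so it stays at 2096-03-12.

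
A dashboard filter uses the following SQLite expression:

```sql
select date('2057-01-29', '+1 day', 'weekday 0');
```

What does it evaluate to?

Advancing 1 more day within January lands on 2057-01-30.
`weekday 0` advances to the next Sunday; 2057-01-30 is a Tuesday, so it moves forward to 2057-02-04.

2057-02-04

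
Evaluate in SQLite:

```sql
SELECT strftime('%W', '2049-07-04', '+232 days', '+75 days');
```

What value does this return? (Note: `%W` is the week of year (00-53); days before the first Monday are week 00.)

First apply '+232 days', '+75 days': 2049-07-04 → 2050-05-07.
2050-05-07 is a Saturday. SQLite's %W counts Mondays since the year started; the result is 18.

18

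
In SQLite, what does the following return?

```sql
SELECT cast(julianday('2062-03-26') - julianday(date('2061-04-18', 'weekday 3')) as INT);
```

`weekday 3` advances to the next Wednesday; 2061-04-18 is a Monday, so it moves forward to 2061-04-20.
10 days remain in April 2061 after the 20th (30 − 20).
Full months from May 2061 through February 2062 contribute their day counts.
Then 26 days into March 2062.
Total: 10 + 31 + 30 + 31 + 31 + 30 + 31 + 30 + 31 + 31 + 28 + 26 = 340.

340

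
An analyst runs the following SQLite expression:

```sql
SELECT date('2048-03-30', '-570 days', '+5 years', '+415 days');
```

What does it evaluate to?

2052-10-26

Applying '-570 days' to 2048-03-30: counting 570 days back gives 2046-09-07.
Adding +5 years to 2046-09-07 gives 2051-09-07.
Applying '+415 days' to 2051-09-07: counting 415 days forward gives 2052-10-26.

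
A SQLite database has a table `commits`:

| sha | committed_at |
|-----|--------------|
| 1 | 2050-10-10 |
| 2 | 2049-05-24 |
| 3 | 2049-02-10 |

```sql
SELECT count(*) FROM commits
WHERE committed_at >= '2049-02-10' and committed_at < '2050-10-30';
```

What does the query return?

3

Rows in [2049-02-10, 2050-10-30): 2050-10-10, 2049-05-24, 2049-02-10 → 3 rows.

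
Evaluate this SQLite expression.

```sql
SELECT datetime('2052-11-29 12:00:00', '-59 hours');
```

2052-11-27 01:00:00

-59 hours from 2052-11-29 12:00:00 is 2052-11-27 01:00:00 (crosses midnight).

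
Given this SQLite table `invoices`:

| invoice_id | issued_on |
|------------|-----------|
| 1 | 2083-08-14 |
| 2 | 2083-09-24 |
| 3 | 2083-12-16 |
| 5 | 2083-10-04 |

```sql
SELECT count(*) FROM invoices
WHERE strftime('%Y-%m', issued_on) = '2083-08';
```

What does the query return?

1

Rows with year-month 2083-08: 2083-08-14 → 1.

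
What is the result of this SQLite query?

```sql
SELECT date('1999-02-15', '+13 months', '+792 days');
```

2002-05-16

Adding +13 months to 1999-02-15 gives 2000-03-15.
Applying '+792 days' to 2000-03-15: counting 792 days forward gives 2002-05-16.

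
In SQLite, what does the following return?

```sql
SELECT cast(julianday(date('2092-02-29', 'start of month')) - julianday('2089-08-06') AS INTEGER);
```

909

`start of month` rewinds 2092-02-29 to 2092-02-01.
25 days remain in August 2089 after the 6th (31 − 6).
Full months from September 2089 through January 2092 contribute their day counts.
Then 1 day into February 2092.
Total: 25 + 30 + 31 + 30 + 31 + 31 + 28 + 31 + 30 + 31 + 30 + 31 + 31 + 30 + 31 + 30 + 31 + 31 + 28 + 31 + 30 + 31 + 30 + 31 + 31 + 30 + 31 + 30 + 31 + 31 + 1 = 909.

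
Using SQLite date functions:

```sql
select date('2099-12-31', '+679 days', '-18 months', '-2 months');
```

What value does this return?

2100-03-10

Applying '+679 days' to 2099-12-31: counting 679 days forward gives 2101-11-10.
Adding -18 months to 2101-11-10 gives 2100-05-10.
Adding -2 months to 2100-05-10 gives 2100-03-10.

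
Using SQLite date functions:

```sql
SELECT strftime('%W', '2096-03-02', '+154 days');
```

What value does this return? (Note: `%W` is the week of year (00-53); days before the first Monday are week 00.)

31

First apply '+154 days': 2096-03-02 → 2096-08-03.
2096-08-03 is a Friday. SQLite's %W counts Mondays since the year started; the result is 31.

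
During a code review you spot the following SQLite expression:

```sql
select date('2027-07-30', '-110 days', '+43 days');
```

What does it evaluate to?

Applying '-110 days' to 2027-07-30: counting 110 days back gives 2027-04-11.
Applying '+43 days' to 2027-04-11: counting 43 days forward gives 2027-05-24.

2027-05-24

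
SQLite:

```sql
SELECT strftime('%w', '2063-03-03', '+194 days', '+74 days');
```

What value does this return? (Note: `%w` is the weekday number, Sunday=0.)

1

First apply '+194 days', '+74 days': 2063-03-03 → 2063-11-26.
2063-11-26 is a Monday; with Sunday=0 that is 1.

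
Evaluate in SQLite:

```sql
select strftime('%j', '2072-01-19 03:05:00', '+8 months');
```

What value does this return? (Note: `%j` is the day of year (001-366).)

263

First apply '+8 months': 2072-01-19 03:05:00 → 2072-09-19 03:05:00.
Day-of-year for 2072-09-19: days since 2072-01-01 inclusive = 263, zero-padded to 263.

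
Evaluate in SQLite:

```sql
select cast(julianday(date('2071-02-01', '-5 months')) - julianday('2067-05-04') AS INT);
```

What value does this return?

1216

Adding -5 months to 2071-02-01 gives 2070-09-01.
27 days remain in May 2067 after the 4th (31 − 4).
Full months from June 2067 through August 2070 contribute their day counts.
Then 1 day into September 2070.
Total: 27 + 30 + 31 + 31 + 30 + 31 + 30 + 31 + 31 + 29 + 31 + 30 + 31 + 30 + 31 + 31 + 30 + 31 + 30 + 31 + 31 + 28 + 31 + 30 + 31 + 30 + 31 + 31 + 30 + 31 + 30 + 31 + 31 + 28 + 31 + 30 + 31 + 30 + 31 + 31 + 1 = 1216.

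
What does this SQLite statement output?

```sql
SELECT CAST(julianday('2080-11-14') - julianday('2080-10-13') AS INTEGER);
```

18 days remain in October 2080 after the 13th (31 − 13).
Then 14 days into November 2080.
Total: 18 + 14 = 32.

32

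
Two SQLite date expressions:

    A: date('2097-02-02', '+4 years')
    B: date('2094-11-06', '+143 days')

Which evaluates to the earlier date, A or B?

B

A = 2101-02-02.
B = 2095-03-29.
B is earlier.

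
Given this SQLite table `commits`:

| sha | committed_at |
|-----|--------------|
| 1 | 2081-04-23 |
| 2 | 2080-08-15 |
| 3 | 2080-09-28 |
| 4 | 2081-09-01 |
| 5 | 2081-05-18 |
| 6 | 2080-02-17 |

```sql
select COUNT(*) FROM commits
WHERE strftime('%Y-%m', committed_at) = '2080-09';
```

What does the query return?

1

Rows with year-month 2080-09: 2080-09-28 → 1.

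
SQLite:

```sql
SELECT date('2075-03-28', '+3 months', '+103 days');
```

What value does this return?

2075-10-09

Adding +3 months to 2075-03-28 gives 2075-06-28.
Applying '+103 days' to 2075-06-28: counting 103 days forward gives 2075-10-09.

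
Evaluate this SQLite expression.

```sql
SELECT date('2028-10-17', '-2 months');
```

Adding -2 months to 2028-10-17 gives 2028-08-17.

2028-08-17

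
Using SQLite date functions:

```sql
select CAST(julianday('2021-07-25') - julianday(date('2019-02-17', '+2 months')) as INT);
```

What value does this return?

Adding +2 months to 2019-02-17 gives 2019-04-17.
13 days remain in April 2019 after the 17th (30 − 17).
Full months from May 2019 through June 2021 contribute their day counts.
Then 25 days into July 2021.
Total: 13 + 31 + 30 + 31 + 31 + 30 + 31 + 30 + 31 + 31 + 29 + 31 + 30 + 31 + 30 + 31 + 31 + 30 + 31 + 30 + 31 + 31 + 28 + 31 + 30 + 31 + 30 + 25 = 830.

830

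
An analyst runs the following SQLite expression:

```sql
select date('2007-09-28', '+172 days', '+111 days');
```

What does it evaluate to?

2008-07-07

Applying '+172 days' to 2007-09-28: counting 172 days forward gives 2008-03-18.
Applying '+111 days' to 2008-03-18: counting 111 days forward gives 2008-07-07.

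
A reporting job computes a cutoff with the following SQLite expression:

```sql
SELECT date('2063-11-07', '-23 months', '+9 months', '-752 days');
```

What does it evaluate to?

2060-08-16

Adding -23 months to 2063-11-07 gives 2061-12-07.
Adding +9 months to 2061-12-07 gives 2062-09-07.
Applying '-752 days' to 2062-09-07: counting 752 days back gives 2060-08-16.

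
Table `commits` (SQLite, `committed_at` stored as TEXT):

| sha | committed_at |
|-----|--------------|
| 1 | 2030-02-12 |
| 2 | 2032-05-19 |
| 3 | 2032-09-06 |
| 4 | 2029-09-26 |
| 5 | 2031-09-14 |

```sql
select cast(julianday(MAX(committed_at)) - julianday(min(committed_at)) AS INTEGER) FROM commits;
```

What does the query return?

1076

MIN = 2029-09-26, MAX = 2032-09-06.
4 days remain in September 2029 after the 26th (30 − 26).
Full months from October 2029 through August 2032 contribute their day counts.
Then 6 days into September 2032.
Total: 4 + 31 + 30 + 31 + 31 + 28 + 31 + 30 + 31 + 30 + 31 + 31 + 30 + 31 + 30 + 31 + 31 + 28 + 31 + 30 + 31 + 30 + 31 + 31 + 30 + 31 + 30 + 31 + 31 + 29 + 31 + 30 + 31 + 30 + 31 + 31 + 6 = 1076.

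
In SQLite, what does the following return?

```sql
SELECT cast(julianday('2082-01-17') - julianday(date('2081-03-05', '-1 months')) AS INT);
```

346

Adding -1 month to 2081-03-05 gives 2081-02-05.
23 days remain in February 2081 after the 5th (28 − 5).
Full months from March 2081 through December 2081 contribute their day counts.
Then 17 days into January 2082.
Total: 23 + 31 + 30 + 31 + 30 + 31 + 31 + 30 + 31 + 30 + 31 + 17 = 346.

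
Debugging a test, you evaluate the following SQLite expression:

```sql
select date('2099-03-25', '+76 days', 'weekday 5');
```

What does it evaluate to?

2099-06-12

Applying '+76 days' to 2099-03-25: counting 76 days forward gives 2099-06-09.
`weekday 5` advances to the next Friday; 2099-06-09 is a Tuesday, so it moves forward to 2099-06-12.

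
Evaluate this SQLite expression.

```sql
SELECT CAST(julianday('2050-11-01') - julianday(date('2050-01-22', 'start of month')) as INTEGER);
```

304

`start of month` rewinds 2050-01-22 to 2050-01-01.
30 days remain in January 2050 after the 1st (31 − 1).
Full months from February 2050 through October 2050 contribute their day counts.
Then 1 day into November 2050.
Total: 30 + 28 + 31 + 30 + 31 + 30 + 31 + 31 + 30 + 31 + 1 = 304.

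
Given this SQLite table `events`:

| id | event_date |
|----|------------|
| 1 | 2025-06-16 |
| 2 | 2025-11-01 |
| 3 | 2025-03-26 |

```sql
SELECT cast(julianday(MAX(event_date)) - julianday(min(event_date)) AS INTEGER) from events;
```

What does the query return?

220

MIN = 2025-03-26, MAX = 2025-11-01.
5 days remain in March 2025 after the 26th (31 − 26).
Full months from April 2025 through October 2025 contribute their day counts.
Then 1 day into November 2025.
Total: 5 + 30 + 31 + 30 + 31 + 31 + 30 + 31 + 1 = 220.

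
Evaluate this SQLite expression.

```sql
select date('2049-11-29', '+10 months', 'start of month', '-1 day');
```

Adding +10 months to 2049-11-29 gives 2050-09-29.
`start of month` rewinds 2050-09-29 to 2050-09-01.
Going back 1 day from 2050-09-01 reaches 2050-08-31 (last day of August, 31 days).

2050-08-31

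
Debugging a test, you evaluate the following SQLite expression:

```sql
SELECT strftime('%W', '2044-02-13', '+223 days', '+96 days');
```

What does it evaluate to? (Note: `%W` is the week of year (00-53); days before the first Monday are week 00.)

First apply '+223 days', '+96 days': 2044-02-13 → 2044-12-28.
2044-12-28 is a Wednesday. SQLite's %W counts Mondays since the year started; the result is 52.

52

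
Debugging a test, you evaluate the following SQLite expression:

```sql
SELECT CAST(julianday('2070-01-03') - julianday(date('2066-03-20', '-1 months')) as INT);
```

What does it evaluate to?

1413

Adding -1 month to 2066-03-20 gives 2066-02-20.
8 days remain in February 2066 after the 20th (28 − 20).
Full months from March 2066 through December 2069 contribute their day counts.
Then 3 days into January 2070.
Total: 8 + 31 + 30 + 31 + 30 + 31 + 31 + 30 + 31 + 30 + 31 + 31 + 28 + 31 + 30 + 31 + 30 + 31 + 31 + 30 + 31 + 30 + 31 + 31 + 29 + 31 + 30 + 31 + 30 + 31 + 31 + 30 + 31 + 30 + 31 + 31 + 28 + 31 + 30 + 31 + 30 + 31 + 31 + 30 + 31 + 30 + 31 + 3 = 1413.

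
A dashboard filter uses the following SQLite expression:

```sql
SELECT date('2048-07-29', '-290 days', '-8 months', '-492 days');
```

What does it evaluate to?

2045-10-09

Applying '-290 days' to 2048-07-29: counting 290 days back gives 2047-10-13.
Adding -8 months to 2047-10-13 gives 2047-02-13.
Applying '-492 days' to 2047-02-13: counting 492 days back gives 2045-10-09.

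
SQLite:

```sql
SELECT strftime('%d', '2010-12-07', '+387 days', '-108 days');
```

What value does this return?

12

First apply '+387 days', '-108 days': 2010-12-07 → 2011-09-12.
`%d` extracts the 2-digit day of month: 12.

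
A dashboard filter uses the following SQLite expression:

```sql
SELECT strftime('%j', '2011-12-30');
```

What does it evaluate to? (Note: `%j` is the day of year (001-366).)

Day-of-year for 2011-12-30: days since 2011-01-01 inclusive = 364, zero-padded to 364.

364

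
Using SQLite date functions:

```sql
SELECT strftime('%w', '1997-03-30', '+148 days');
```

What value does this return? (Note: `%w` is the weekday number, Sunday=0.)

First apply '+148 days': 1997-03-30 → 1997-08-25.
1997-08-25 is a Monday; with Sunday=0 that is 1.

1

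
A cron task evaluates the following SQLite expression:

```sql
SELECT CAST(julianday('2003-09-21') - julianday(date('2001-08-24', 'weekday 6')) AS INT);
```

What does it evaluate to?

757

`weekday 6` advances to the next Saturday; 2001-08-24 is a Friday, so it moves forward to 2001-08-25.
6 days remain in August 2001 after the 25th (31 − 25).
Full months from September 2001 through August 2003 contribute their day counts.
Then 21 days into September 2003.
Total: 6 + 30 + 31 + 30 + 31 + 31 + 28 + 31 + 30 + 31 + 30 + 31 + 31 + 30 + 31 + 30 + 31 + 31 + 28 + 31 + 30 + 31 + 30 + 31 + 31 + 21 = 757.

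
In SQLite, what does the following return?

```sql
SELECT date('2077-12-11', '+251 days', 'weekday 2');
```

2078-08-23

Applying '+251 days' to 2077-12-11: counting 251 days forward gives 2078-08-19.
`weekday 2` advances to the next Tuesday; 2078-08-19 is a Friday, so it moves forward to 2078-08-23.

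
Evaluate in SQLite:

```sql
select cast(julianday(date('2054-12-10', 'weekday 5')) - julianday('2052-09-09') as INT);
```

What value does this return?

823

`weekday 5` advances to the next Friday; 2054-12-10 is a Thursday, so it moves forward to 2054-12-11.
21 days remain in September 2052 after the 9th (30 − 9).
Full months from October 2052 through November 2054 contribute their day counts.
Then 11 days into December 2054.
Total: 21 + 31 + 30 + 31 + 31 + 28 + 31 + 30 + 31 + 30 + 31 + 31 + 30 + 31 + 30 + 31 + 31 + 28 + 31 + 30 + 31 + 30 + 31 + 31 + 30 + 31 + 30 + 11 = 823.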